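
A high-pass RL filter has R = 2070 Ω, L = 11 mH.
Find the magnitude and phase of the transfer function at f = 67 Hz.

Step 1 — Angular frequency: ω = 2π·67 = 421 rad/s.
Step 2 — Transfer function: H(jω) = jωL/(R + jωL).
Step 3 — Numerator jωL = j·4.631; denominator R + jωL = 2070 + j4.631.
Step 4 — H = 5.004e-06 + j0.002237.
Step 5 — Magnitude: |H| = 0.002237 (-53.0 dB); phase: φ = 89.9°.

|H| = 0.002237 (-53.0 dB), φ = 89.9°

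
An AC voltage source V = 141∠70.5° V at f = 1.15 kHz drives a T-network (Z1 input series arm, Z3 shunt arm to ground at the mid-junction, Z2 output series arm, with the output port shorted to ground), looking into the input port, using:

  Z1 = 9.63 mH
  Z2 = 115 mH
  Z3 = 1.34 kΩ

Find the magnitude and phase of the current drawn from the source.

Step 1 — Angular frequency: ω = 2π·f = 2π·1150 = 7226 rad/s.
Step 2 — Component impedances:
  Z1: Z = jωL = j·7226·0.00963 = 0 + j69.58 Ω
  Z2: Z = jωL = j·7226·0.115 = 0 + j831 Ω
  Z3: Z = R = 1340 Ω
Step 3 — With the output port shorted to ground, the output series arm Z2 runs from the junction to ground; the shunt arm Z3 also runs from the junction to ground. They appear in parallel: Z3 || Z2 = 372.2 + j600.2 Ω.
Step 4 — Series with input arm Z1: Z_in = Z1 + (Z3 || Z2) = 372.2 + j669.7 Ω = 766.2∠60.9° Ω.
Step 5 — Source phasor: V = 141∠70.5° V = 47.07 + j132.9 V.
Step 6 — Ohm's law: I = V / Z_total = (47.07 + j132.9) / (372.2 + j669.7) = 0.1815 + j0.03056 A.
Step 7 — Convert to polar: |I| = 0.184 A, ∠I = 9.6°.

I = 0.184∠9.6° A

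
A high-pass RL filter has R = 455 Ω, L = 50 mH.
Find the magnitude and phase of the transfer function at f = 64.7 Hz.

Step 1 — Angular frequency: ω = 2π·64.7 = 406.5 rad/s.
Step 2 — Transfer function: H(jω) = jωL/(R + jωL).
Step 3 — Numerator jωL = j·20.33; denominator R + jωL = 455 + j20.33.
Step 4 — H = 0.001992 + j0.04458.
Step 5 — Magnitude: |H| = 0.04463 (-27.0 dB); phase: φ = 87.4°.

|H| = 0.04463 (-27.0 dB), φ = 87.4°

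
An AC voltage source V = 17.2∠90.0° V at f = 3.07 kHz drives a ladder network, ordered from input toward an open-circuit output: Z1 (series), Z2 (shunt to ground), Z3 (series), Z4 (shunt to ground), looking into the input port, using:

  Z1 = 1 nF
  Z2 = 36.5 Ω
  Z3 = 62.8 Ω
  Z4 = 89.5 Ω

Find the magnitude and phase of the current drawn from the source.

Step 1 — Angular frequency: ω = 2π·f = 2π·3070 = 1.929e+04 rad/s.
Step 2 — Component impedances:
  Z1: Z = 1/(jωC) = -j/(ω·C) = 0 - j5.184e+04 Ω
  Z2: Z = R = 36.5 Ω
  Z3: Z = R = 62.8 Ω
  Z4: Z = R = 89.5 Ω
Step 3 — Ladder network (open output): work backward from the far end, alternating series and parallel combinations. Z_in = 29.44 - j5.184e+04 Ω = 5.184e+04∠-90.0° Ω.
Step 4 — Source phasor: V = 17.2∠90.0° V = 0 + j17.2 V.
Step 5 — Ohm's law: I = V / Z_total = (0 + j17.2) / (29.44 - j5.184e+04) = -0.0003318 + j1.884e-07 A.
Step 6 — Convert to polar: |I| = 0.0003318 A, ∠I = 180.0°.

I = 0.0003318∠180.0° A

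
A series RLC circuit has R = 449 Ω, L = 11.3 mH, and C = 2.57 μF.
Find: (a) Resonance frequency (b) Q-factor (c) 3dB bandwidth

Step 1 — Resonance: ω₀ = 1/√(LC) = 1/√(0.0113·2.57e-06) = 5868 rad/s.
Step 2 — f₀ = ω₀/(2π) = 933.9 Hz.
Step 3 — Series Q: Q = ω₀L/R = 5868·0.0113/449 = 0.1477.
Step 4 — Bandwidth: Δω = ω₀/Q = 3.973e+04 rad/s; BW = Δω/(2π) = 6324 Hz.

(a) f₀ = 933.9 Hz  (b) Q = 0.1477  (c) BW = 6324 Hz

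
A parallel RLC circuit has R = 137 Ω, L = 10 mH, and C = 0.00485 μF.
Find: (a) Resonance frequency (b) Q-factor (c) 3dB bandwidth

Step 1 — Resonance: ω₀ = 1/√(LC) = 1/√(0.01·4.85e-09) = 1.436e+05 rad/s.
Step 2 — f₀ = ω₀/(2π) = 2.285e+04 Hz.
Step 3 — Parallel Q: Q = R/(ω₀L) = 137/(1.436e+05·0.01) = 0.09541.
Step 4 — Bandwidth: Δω = ω₀/Q = 1.505e+06 rad/s; BW = Δω/(2π) = 2.395e+05 Hz.

(a) f₀ = 2.285e+04 Hz  (b) Q = 0.09541  (c) BW = 2.395e+05 Hz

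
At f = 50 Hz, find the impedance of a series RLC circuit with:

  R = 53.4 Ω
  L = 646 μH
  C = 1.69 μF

Step 1 — Angular frequency: ω = 2π·f = 2π·50 = 314.2 rad/s.
Step 2 — Component impedances:
  R: Z = R = 53.4 Ω
  L: Z = jωL = j·314.2·0.000646 = 0 + j0.2029 Ω
  C: Z = 1/(jωC) = -j/(ω·C) = 0 - j1883 Ω
Step 3 — Series combination: Z_total = R + L + C = 53.4 - j1883 Ω = 1884∠-88.4° Ω.

Z = 53.4 - j1883 Ω = 1884∠-88.4° Ω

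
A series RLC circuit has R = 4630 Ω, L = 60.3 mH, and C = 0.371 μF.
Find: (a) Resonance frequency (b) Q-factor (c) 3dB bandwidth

Step 1 — Resonance condition Im(Z)=0 gives ω₀ = 1/√(LC).
Step 2 — ω₀ = 1/√(0.0603·3.71e-07) = 6686 rad/s.
Step 3 — f₀ = ω₀/(2π) = 1064 Hz.
Step 4 — Series Q: Q = ω₀L/R = 6686·0.0603/4630 = 0.08707.
Step 5 — 3dB bandwidth: Δω = ω₀/Q = 7.678e+04 rad/s; BW = Δω/(2π) = 1.222e+04 Hz.

(a) f₀ = 1064 Hz  (b) Q = 0.08707  (c) BW = 1.222e+04 Hz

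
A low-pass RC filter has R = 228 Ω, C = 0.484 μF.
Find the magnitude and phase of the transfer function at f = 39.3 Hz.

Step 1 — Angular frequency: ω = 2π·39.3 = 246.9 rad/s.
Step 2 — Transfer function: H(jω) = 1/(1 + jωRC).
Step 3 — Denominator: 1 + jωRC = 1 + j·246.9·228·4.84e-07 = 1 + j0.02725.
Step 4 — H = 0.9993 - j0.02723.
Step 5 — Magnitude: |H| = 0.9996 (-0.0 dB); phase: φ = -1.6°.

|H| = 0.9996 (-0.0 dB), φ = -1.6°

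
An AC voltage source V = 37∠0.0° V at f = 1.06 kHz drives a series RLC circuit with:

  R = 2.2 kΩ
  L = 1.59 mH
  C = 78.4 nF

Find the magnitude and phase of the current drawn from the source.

Step 1 — Angular frequency: ω = 2π·f = 2π·1060 = 6660 rad/s.
Step 2 — Component impedances:
  R: Z = R = 2200 Ω
  L: Z = jωL = j·6660·0.00159 = 0 + j10.59 Ω
  C: Z = 1/(jωC) = -j/(ω·C) = 0 - j1915 Ω
Step 3 — Series combination: Z_total = R + L + C = 2200 - j1905 Ω = 2910∠-40.9° Ω.
Step 4 — Source phasor: V = 37∠0.0° V = 37 V.
Step 5 — Ohm's law: I = V / Z_total = (37) / (2200 - j1905) = 0.009613 + j0.008322 A.
Step 6 — Convert to polar: |I| = 0.01272 A, ∠I = 40.9°.

I = 0.01272∠40.9° A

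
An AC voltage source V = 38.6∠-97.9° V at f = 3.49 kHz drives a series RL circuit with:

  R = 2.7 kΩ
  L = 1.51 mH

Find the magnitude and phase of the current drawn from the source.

Step 1 — Angular frequency: ω = 2π·f = 2π·3490 = 2.193e+04 rad/s.
Step 2 — Component impedances:
  R: Z = R = 2700 Ω
  L: Z = jωL = j·2.193e+04·0.00151 = 0 + j33.11 Ω
Step 3 — Series combination: Z_total = R + L = 2700 + j33.11 Ω = 2700∠0.7° Ω.
Step 4 — Source phasor: V = 38.6∠-97.9° V = -5.305 - j38.23 V.
Step 5 — Ohm's law: I = V / Z_total = (-5.305 - j38.23) / (2700 + j33.11) = -0.002138 - j0.01413 A.
Step 6 — Convert to polar: |I| = 0.0143 A, ∠I = -98.6°.

I = 0.0143∠-98.6° A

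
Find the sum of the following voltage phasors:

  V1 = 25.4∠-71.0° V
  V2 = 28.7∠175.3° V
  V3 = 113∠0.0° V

Step 1 — Convert each phasor to rectangular form:
  V1 = 25.4·(cos(-71.0°) + j·sin(-71.0°)) = 8.269 - j24.02 V
  V2 = 28.7·(cos(175.3°) + j·sin(175.3°)) = -28.6 + j2.352 V
  V3 = 113·(cos(0.0°) + j·sin(0.0°)) = 113 V
Step 2 — Sum components: V_total = 92.67 - j21.66 V.
Step 3 — Convert to polar: |V_total| = 95.16 V, ∠V_total = -13.2°.

V_total = 95.16∠-13.2° V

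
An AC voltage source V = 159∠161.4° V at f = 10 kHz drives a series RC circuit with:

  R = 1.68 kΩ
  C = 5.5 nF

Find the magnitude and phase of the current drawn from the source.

Step 1 — Angular frequency: ω = 2π·f = 2π·1e+04 = 6.283e+04 rad/s.
Step 2 — Component impedances:
  R: Z = R = 1680 Ω
  C: Z = 1/(jωC) = -j/(ω·C) = 0 - j2894 Ω
Step 3 — Series combination: Z_total = R + C = 1680 - j2894 Ω = 3346∠-59.9° Ω.
Step 4 — Source phasor: V = 159∠161.4° V = -150.7 + j50.71 V.
Step 5 — Ohm's law: I = V / Z_total = (-150.7 + j50.71) / (1680 - j2894) = -0.03572 - j0.03134 A.
Step 6 — Convert to polar: |I| = 0.04752 A, ∠I = -138.7°.

I = 0.04752∠-138.7° A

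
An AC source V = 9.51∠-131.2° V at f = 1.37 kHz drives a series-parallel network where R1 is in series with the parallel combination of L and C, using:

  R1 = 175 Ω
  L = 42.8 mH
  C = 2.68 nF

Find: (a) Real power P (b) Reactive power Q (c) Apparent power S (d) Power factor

Step 1 — Angular frequency: ω = 2π·f = 2π·1370 = 8608 rad/s.
Step 2 — Component impedances:
  R1: Z = R = 175 Ω
  L: Z = jωL = j·8608·0.0428 = 0 + j368.4 Ω
  C: Z = 1/(jωC) = -j/(ω·C) = 0 - j4.335e+04 Ω
Step 3 — Parallel branch: L || C = 1/(1/L + 1/C) = 0 + j371.6 Ω.
Step 4 — Series with R1: Z_total = R1 + (L || C) = 175 + j371.6 Ω = 410.7∠64.8° Ω.
Step 5 — Source phasor: V = 9.51∠-131.2° V = -6.264 - j7.155 V.
Step 6 — Current: I = V / Z = -0.02226 + j0.006375 A = 0.02315∠164.0° A.
Step 7 — Complex power: S = V·I* = 0.09382 + j0.1992 VA.
Step 8 — Real power: P = Re(S) = 0.09382 W.
Step 9 — Reactive power: Q = Im(S) = 0.1992 VAR.
Step 10 — Apparent power: |S| = 0.2202 VA.
Step 11 — Power factor: PF = P/|S| = 0.4261 (lagging).

(a) P = 0.09382 W  (b) Q = 0.1992 VAR  (c) S = 0.2202 VA  (d) PF = 0.4261 (lagging)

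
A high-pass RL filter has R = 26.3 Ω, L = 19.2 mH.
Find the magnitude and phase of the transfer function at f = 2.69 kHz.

Step 1 — Angular frequency: ω = 2π·2690 = 1.69e+04 rad/s.
Step 2 — Transfer function: H(jω) = jωL/(R + jωL).
Step 3 — Numerator jωL = j·324.5; denominator R + jωL = 26.3 + j324.5.
Step 4 — H = 0.9935 + j0.08052.
Step 5 — Magnitude: |H| = 0.9967 (-0.0 dB); phase: φ = 4.6°.

|H| = 0.9967 (-0.0 dB), φ = 4.6°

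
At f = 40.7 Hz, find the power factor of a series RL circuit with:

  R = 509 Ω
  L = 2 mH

Step 1 — Angular frequency: ω = 2π·f = 2π·40.7 = 255.7 rad/s.
Step 2 — Component impedances:
  R: Z = R = 509 Ω
  L: Z = jωL = j·255.7·0.002 = 0 + j0.5115 Ω
Step 3 — Series combination: Z_total = R + L = 509 + j0.5115 Ω = 509∠0.1° Ω.
Step 4 — Power factor: PF = cos(φ) = Re(Z)/|Z| = 509/509 = 1.
Step 5 — Type: Im(Z) = 0.5115 ⇒ lagging (phase φ = 0.1°).

PF = 1 (lagging, φ = 0.1°)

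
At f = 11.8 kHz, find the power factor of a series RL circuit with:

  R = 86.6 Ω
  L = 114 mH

Step 1 — Angular frequency: ω = 2π·f = 2π·1.18e+04 = 7.414e+04 rad/s.
Step 2 — Component impedances:
  R: Z = R = 86.6 Ω
  L: Z = jωL = j·7.414e+04·0.114 = 0 + j8452 Ω
Step 3 — Series combination: Z_total = R + L = 86.6 + j8452 Ω = 8453∠89.4° Ω.
Step 4 — Power factor: PF = cos(φ) = Re(Z)/|Z| = 86.6/8452.6 = 0.01025.
Step 5 — Type: Im(Z) = 8452 ⇒ lagging (phase φ = 89.4°).

PF = 0.01025 (lagging, φ = 89.4°)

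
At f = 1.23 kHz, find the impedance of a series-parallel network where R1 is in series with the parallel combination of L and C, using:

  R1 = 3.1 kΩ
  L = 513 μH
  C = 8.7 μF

Step 1 — Angular frequency: ω = 2π·f = 2π·1230 = 7728 rad/s.
Step 2 — Component impedances:
  R1: Z = R = 3100 Ω
  L: Z = jωL = j·7728·0.000513 = 0 + j3.965 Ω
  C: Z = 1/(jωC) = -j/(ω·C) = 0 - j14.87 Ω
Step 3 — Parallel branch: L || C = 1/(1/L + 1/C) = 0 + j5.406 Ω.
Step 4 — Series with R1: Z_total = R1 + (L || C) = 3100 + j5.406 Ω = 3100∠0.1° Ω.

Z = 3100 + j5.406 Ω = 3100∠0.1° Ω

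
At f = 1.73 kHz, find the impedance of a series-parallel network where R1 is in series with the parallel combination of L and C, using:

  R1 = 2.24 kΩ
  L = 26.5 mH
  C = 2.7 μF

Step 1 — Angular frequency: ω = 2π·f = 2π·1730 = 1.087e+04 rad/s.
Step 2 — Component impedances:
  R1: Z = R = 2240 Ω
  L: Z = jωL = j·1.087e+04·0.0265 = 0 + j288.1 Ω
  C: Z = 1/(jωC) = -j/(ω·C) = 0 - j34.07 Ω
Step 3 — Parallel branch: L || C = 1/(1/L + 1/C) = 0 - j38.64 Ω.
Step 4 — Series with R1: Z_total = R1 + (L || C) = 2240 - j38.64 Ω = 2240∠-1.0° Ω.

Z = 2240 - j38.64 Ω = 2240∠-1.0° Ω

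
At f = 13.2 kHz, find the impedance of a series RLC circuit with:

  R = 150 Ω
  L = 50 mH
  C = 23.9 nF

Step 1 — Angular frequency: ω = 2π·f = 2π·1.32e+04 = 8.294e+04 rad/s.
Step 2 — Component impedances:
  R: Z = R = 150 Ω
  L: Z = jωL = j·8.294e+04·0.05 = 0 + j4147 Ω
  C: Z = 1/(jωC) = -j/(ω·C) = 0 - j504.5 Ω
Step 3 — Series combination: Z_total = R + L + C = 150 + j3642 Ω = 3646∠87.6° Ω.

Z = 150 + j3642 Ω = 3646∠87.6° Ω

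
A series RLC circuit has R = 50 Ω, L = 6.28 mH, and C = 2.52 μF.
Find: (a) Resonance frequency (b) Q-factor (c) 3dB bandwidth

Step 1 — Resonance condition Im(Z)=0 gives ω₀ = 1/√(LC).
Step 2 — ω₀ = 1/√(0.00628·2.52e-06) = 7949 rad/s.
Step 3 — f₀ = ω₀/(2π) = 1265 Hz.
Step 4 — Series Q: Q = ω₀L/R = 7949·0.00628/50 = 0.9984.
Step 5 — 3dB bandwidth: Δω = ω₀/Q = 7962 rad/s; BW = Δω/(2π) = 1267 Hz.

(a) f₀ = 1265 Hz  (b) Q = 0.9984  (c) BW = 1267 Hz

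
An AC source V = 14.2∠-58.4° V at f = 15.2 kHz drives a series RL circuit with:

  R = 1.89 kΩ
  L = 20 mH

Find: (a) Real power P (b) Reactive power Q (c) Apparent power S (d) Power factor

Step 1 — Angular frequency: ω = 2π·f = 2π·1.52e+04 = 9.55e+04 rad/s.
Step 2 — Component impedances:
  R: Z = R = 1890 Ω
  L: Z = jωL = j·9.55e+04·0.02 = 0 + j1910 Ω
Step 3 — Series combination: Z_total = R + L = 1890 + j1910 Ω = 2687∠45.3° Ω.
Step 4 — Source phasor: V = 14.2∠-58.4° V = 7.441 - j12.09 V.
Step 5 — Current: I = V / Z = -0.001252 - j0.005134 A = 0.005284∠-103.7° A.
Step 6 — Complex power: S = V·I* = 0.05278 + j0.05334 VA.
Step 7 — Real power: P = Re(S) = 0.05278 W.
Step 8 — Reactive power: Q = Im(S) = 0.05334 VAR.
Step 9 — Apparent power: |S| = 0.07504 VA.
Step 10 — Power factor: PF = P/|S| = 0.7034 (lagging).

(a) P = 0.05278 W  (b) Q = 0.05334 VAR  (c) S = 0.07504 VA  (d) PF = 0.7034 (lagging)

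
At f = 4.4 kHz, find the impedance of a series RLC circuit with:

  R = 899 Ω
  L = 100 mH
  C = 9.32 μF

Step 1 — Angular frequency: ω = 2π·f = 2π·4400 = 2.765e+04 rad/s.
Step 2 — Component impedances:
  R: Z = R = 899 Ω
  L: Z = jωL = j·2.765e+04·0.1 = 0 + j2765 Ω
  C: Z = 1/(jωC) = -j/(ω·C) = 0 - j3.881 Ω
Step 3 — Series combination: Z_total = R + L + C = 899 + j2761 Ω = 2903∠72.0° Ω.

Z = 899 + j2761 Ω = 2903∠72.0° Ω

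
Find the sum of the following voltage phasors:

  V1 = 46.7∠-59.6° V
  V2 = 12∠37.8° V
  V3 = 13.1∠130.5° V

Step 1 — Convert each phasor to rectangular form:
  V1 = 46.7·(cos(-59.6°) + j·sin(-59.6°)) = 23.63 - j40.28 V
  V2 = 12·(cos(37.8°) + j·sin(37.8°)) = 9.482 + j7.355 V
  V3 = 13.1·(cos(130.5°) + j·sin(130.5°)) = -8.508 + j9.961 V
Step 2 — Sum components: V_total = 24.61 - j22.96 V.
Step 3 — Convert to polar: |V_total| = 33.66 V, ∠V_total = -43.0°.

V_total = 33.66∠-43.0° V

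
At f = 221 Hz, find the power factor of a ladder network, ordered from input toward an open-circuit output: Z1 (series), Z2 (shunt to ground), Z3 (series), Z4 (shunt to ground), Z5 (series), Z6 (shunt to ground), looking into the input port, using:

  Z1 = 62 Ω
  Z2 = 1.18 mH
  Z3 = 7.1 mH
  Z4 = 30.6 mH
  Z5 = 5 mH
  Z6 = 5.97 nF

Step 1 — Angular frequency: ω = 2π·f = 2π·221 = 1389 rad/s.
Step 2 — Component impedances:
  Z1: Z = R = 62 Ω
  Z2: Z = jωL = j·1389·0.00118 = 0 + j1.639 Ω
  Z3: Z = jωL = j·1389·0.0071 = 0 + j9.859 Ω
  Z4: Z = jωL = j·1389·0.0306 = 0 + j42.49 Ω
  Z5: Z = jωL = j·1389·0.005 = 0 + j6.943 Ω
  Z6: Z = 1/(jωC) = -j/(ω·C) = 0 - j1.206e+05 Ω
Step 3 — Ladder network (open output): work backward from the far end, alternating series and parallel combinations. Z_in = 62 + j1.589 Ω = 62.02∠1.5° Ω.
Step 4 — Power factor: PF = cos(φ) = Re(Z)/|Z| = 62/62.02 = 0.9997.
Step 5 — Type: Im(Z) = 1.589 ⇒ lagging (phase φ = 1.5°).

PF = 0.9997 (lagging, φ = 1.5°)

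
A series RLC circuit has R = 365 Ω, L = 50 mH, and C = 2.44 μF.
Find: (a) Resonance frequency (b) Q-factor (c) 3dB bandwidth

Step 1 — Resonance: ω₀ = 1/√(LC) = 1/√(0.05·2.44e-06) = 2863 rad/s.
Step 2 — f₀ = ω₀/(2π) = 455.7 Hz.
Step 3 — Series Q: Q = ω₀L/R = 2863·0.05/365 = 0.3922.
Step 4 — Bandwidth: Δω = ω₀/Q = 7300 rad/s; BW = Δω/(2π) = 1162 Hz.

(a) f₀ = 455.7 Hz  (b) Q = 0.3922  (c) BW = 1162 Hz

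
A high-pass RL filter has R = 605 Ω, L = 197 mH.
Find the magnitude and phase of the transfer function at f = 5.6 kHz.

Step 1 — Angular frequency: ω = 2π·5600 = 3.519e+04 rad/s.
Step 2 — Transfer function: H(jω) = jωL/(R + jωL).
Step 3 — Numerator jωL = j·6932; denominator R + jωL = 605 + j6932.
Step 4 — H = 0.9924 + j0.08662.
Step 5 — Magnitude: |H| = 0.9962 (-0.0 dB); phase: φ = 5.0°.

|H| = 0.9962 (-0.0 dB), φ = 5.0°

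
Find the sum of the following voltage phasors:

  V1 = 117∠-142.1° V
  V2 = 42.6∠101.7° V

Step 1 — Convert each phasor to rectangular form:
  V1 = 117·(cos(-142.1°) + j·sin(-142.1°)) = -92.32 - j71.87 V
  V2 = 42.6·(cos(101.7°) + j·sin(101.7°)) = -8.639 + j41.71 V
Step 2 — Sum components: V_total = -101 - j30.16 V.
Step 3 — Convert to polar: |V_total| = 105.4 V, ∠V_total = -163.4°.

V_total = 105.4∠-163.4° V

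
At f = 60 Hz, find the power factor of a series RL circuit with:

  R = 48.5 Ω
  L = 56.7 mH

Step 1 — Angular frequency: ω = 2π·f = 2π·60 = 377 rad/s.
Step 2 — Component impedances:
  R: Z = R = 48.5 Ω
  L: Z = jωL = j·377·0.0567 = 0 + j21.38 Ω
Step 3 — Series combination: Z_total = R + L = 48.5 + j21.38 Ω = 53∠23.8° Ω.
Step 4 — Power factor: PF = cos(φ) = Re(Z)/|Z| = 48.5/53 = 0.9151.
Step 5 — Type: Im(Z) = 21.38 ⇒ lagging (phase φ = 23.8°).

PF = 0.9151 (lagging, φ = 23.8°)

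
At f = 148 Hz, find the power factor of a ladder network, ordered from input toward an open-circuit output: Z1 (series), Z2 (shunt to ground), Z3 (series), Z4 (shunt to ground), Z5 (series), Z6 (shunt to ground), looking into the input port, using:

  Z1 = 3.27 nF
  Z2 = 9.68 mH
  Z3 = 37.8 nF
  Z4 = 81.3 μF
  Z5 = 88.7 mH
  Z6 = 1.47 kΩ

Step 1 — Angular frequency: ω = 2π·f = 2π·148 = 929.9 rad/s.
Step 2 — Component impedances:
  Z1: Z = 1/(jωC) = -j/(ω·C) = 0 - j3.289e+05 Ω
  Z2: Z = jωL = j·929.9·0.00968 = 0 + j9.002 Ω
  Z3: Z = 1/(jωC) = -j/(ω·C) = 0 - j2.845e+04 Ω
  Z4: Z = 1/(jωC) = -j/(ω·C) = 0 - j13.23 Ω
  Z5: Z = jωL = j·929.9·0.0887 = 0 + j82.48 Ω
  Z6: Z = R = 1470 Ω
Step 3 — Ladder network (open output): work backward from the far end, alternating series and parallel combinations. Z_in = 0 - j3.289e+05 Ω = 3.289e+05∠-90.0° Ω.
Step 4 — Power factor: PF = cos(φ) = Re(Z)/|Z| = 1.1886e-08/3.2885e+05 = 3.614e-14.
Step 5 — Type: Im(Z) = -3.289e+05 ⇒ leading (phase φ = -90.0°).

PF = 3.614e-14 (leading, φ = -90.0°)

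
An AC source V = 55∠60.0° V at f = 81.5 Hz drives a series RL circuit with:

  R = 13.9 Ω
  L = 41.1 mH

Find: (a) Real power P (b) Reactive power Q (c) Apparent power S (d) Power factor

Step 1 — Angular frequency: ω = 2π·f = 2π·81.5 = 512.1 rad/s.
Step 2 — Component impedances:
  R: Z = R = 13.9 Ω
  L: Z = jωL = j·512.1·0.0411 = 0 + j21.05 Ω
Step 3 — Series combination: Z_total = R + L = 13.9 + j21.05 Ω = 25.22∠56.6° Ω.
Step 4 — Source phasor: V = 55∠60.0° V = 27.5 + j47.63 V.
Step 5 — Current: I = V / Z = 2.177 + j0.1309 A = 2.181∠3.4° A.
Step 6 — Complex power: S = V·I* = 66.1 + j100.1 VA.
Step 7 — Real power: P = Re(S) = 66.1 W.
Step 8 — Reactive power: Q = Im(S) = 100.1 VAR.
Step 9 — Apparent power: |S| = 119.9 VA.
Step 10 — Power factor: PF = P/|S| = 0.5511 (lagging).

(a) P = 66.1 W  (b) Q = 100.1 VAR  (c) S = 119.9 VA  (d) PF = 0.5511 (lagging)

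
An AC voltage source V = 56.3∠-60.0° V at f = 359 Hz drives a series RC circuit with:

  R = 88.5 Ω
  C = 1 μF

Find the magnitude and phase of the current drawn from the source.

Step 1 — Angular frequency: ω = 2π·f = 2π·359 = 2256 rad/s.
Step 2 — Component impedances:
  R: Z = R = 88.5 Ω
  C: Z = 1/(jωC) = -j/(ω·C) = 0 - j443.3 Ω
Step 3 — Series combination: Z_total = R + C = 88.5 - j443.3 Ω = 452.1∠-78.7° Ω.
Step 4 — Source phasor: V = 56.3∠-60.0° V = 28.15 - j48.76 V.
Step 5 — Ohm's law: I = V / Z_total = (28.15 - j48.76) / (88.5 - j443.3) = 0.118 + j0.03995 A.
Step 6 — Convert to polar: |I| = 0.1245 A, ∠I = 18.7°.

I = 0.1245∠18.7° A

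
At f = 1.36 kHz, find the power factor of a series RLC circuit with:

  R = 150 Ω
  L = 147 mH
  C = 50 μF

Step 1 — Angular frequency: ω = 2π·f = 2π·1360 = 8545 rad/s.
Step 2 — Component impedances:
  R: Z = R = 150 Ω
  L: Z = jωL = j·8545·0.147 = 0 + j1256 Ω
  C: Z = 1/(jωC) = -j/(ω·C) = 0 - j2.341 Ω
Step 3 — Series combination: Z_total = R + L + C = 150 + j1254 Ω = 1263∠83.2° Ω.
Step 4 — Power factor: PF = cos(φ) = Re(Z)/|Z| = 150/1263 = 0.1188.
Step 5 — Type: Im(Z) = 1254 ⇒ lagging (phase φ = 83.2°).

PF = 0.1188 (lagging, φ = 83.2°)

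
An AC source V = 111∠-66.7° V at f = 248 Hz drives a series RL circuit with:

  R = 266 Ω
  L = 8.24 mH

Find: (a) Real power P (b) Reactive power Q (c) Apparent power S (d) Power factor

Step 1 — Angular frequency: ω = 2π·f = 2π·248 = 1558 rad/s.
Step 2 — Component impedances:
  R: Z = R = 266 Ω
  L: Z = jωL = j·1558·0.00824 = 0 + j12.84 Ω
Step 3 — Series combination: Z_total = R + L = 266 + j12.84 Ω = 266.3∠2.8° Ω.
Step 4 — Source phasor: V = 111∠-66.7° V = 43.91 - j101.9 V.
Step 5 — Current: I = V / Z = 0.1462 - j0.3903 A = 0.4168∠-69.5° A.
Step 6 — Complex power: S = V·I* = 46.21 + j2.231 VA.
Step 7 — Real power: P = Re(S) = 46.21 W.
Step 8 — Reactive power: Q = Im(S) = 2.231 VAR.
Step 9 — Apparent power: |S| = 46.27 VA.
Step 10 — Power factor: PF = P/|S| = 0.9988 (lagging).

(a) P = 46.21 W  (b) Q = 2.231 VAR  (c) S = 46.27 VA  (d) PF = 0.9988 (lagging)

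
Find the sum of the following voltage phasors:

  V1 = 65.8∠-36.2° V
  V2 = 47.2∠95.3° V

Step 1 — Convert each phasor to rectangular form:
  V1 = 65.8·(cos(-36.2°) + j·sin(-36.2°)) = 53.1 - j38.86 V
  V2 = 47.2·(cos(95.3°) + j·sin(95.3°)) = -4.36 + j47 V
Step 2 — Sum components: V_total = 48.74 + j8.136 V.
Step 3 — Convert to polar: |V_total| = 49.41 V, ∠V_total = 9.5°.

V_total = 49.41∠9.5° V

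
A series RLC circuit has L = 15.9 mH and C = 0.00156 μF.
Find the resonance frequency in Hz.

Step 1 — Resonance condition Im(Z)=0 gives ω₀ = 1/√(LC).
Step 2 — ω₀ = 1/√(0.0159·1.56e-09) = 2.008e+05 rad/s.
Step 3 — f₀ = ω₀/(2π) = 3.196e+04 Hz.

f₀ = 3.196e+04 Hz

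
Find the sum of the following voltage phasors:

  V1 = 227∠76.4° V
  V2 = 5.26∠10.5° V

Step 1 — Convert each phasor to rectangular form:
  V1 = 227·(cos(76.4°) + j·sin(76.4°)) = 53.38 + j220.6 V
  V2 = 5.26·(cos(10.5°) + j·sin(10.5°)) = 5.172 + j0.9586 V
Step 2 — Sum components: V_total = 58.55 + j221.6 V.
Step 3 — Convert to polar: |V_total| = 229.2 V, ∠V_total = 75.2°.

V_total = 229.2∠75.2° V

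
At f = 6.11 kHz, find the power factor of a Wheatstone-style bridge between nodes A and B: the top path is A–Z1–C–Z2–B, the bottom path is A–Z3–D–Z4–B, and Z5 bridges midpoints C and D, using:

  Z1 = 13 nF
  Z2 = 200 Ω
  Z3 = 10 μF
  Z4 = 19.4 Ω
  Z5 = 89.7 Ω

Step 1 — Angular frequency: ω = 2π·f = 2π·6110 = 3.839e+04 rad/s.
Step 2 — Component impedances:
  Z1: Z = 1/(jωC) = -j/(ω·C) = 0 - j2004 Ω
  Z2: Z = R = 200 Ω
  Z3: Z = 1/(jωC) = -j/(ω·C) = 0 - j2.605 Ω
  Z4: Z = R = 19.4 Ω
  Z5: Z = R = 89.7 Ω
Step 3 — Bridge requires nodal analysis (the Z5 bridge couples midpoints C and D, so the two paths cannot be reduced to a simple series/parallel combination). Setting node B to ground and injecting 1 A at node A, the 3-node admittance system at A, C, D solves to V_A = Z_AB = 18.17 - j2.617 Ω = 18.35∠-8.2° Ω.
Step 4 — Power factor: PF = cos(φ) = Re(Z)/|Z| = 18.167/18.355 = 0.9898.
Step 5 — Type: Im(Z) = -2.617 ⇒ leading (phase φ = -8.2°).

PF = 0.9898 (leading, φ = -8.2°)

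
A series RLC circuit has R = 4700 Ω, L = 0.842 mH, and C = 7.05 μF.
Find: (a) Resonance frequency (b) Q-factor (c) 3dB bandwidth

Step 1 — Resonance condition Im(Z)=0 gives ω₀ = 1/√(LC).
Step 2 — ω₀ = 1/√(0.000842·7.05e-06) = 1.298e+04 rad/s.
Step 3 — f₀ = ω₀/(2π) = 2066 Hz.
Step 4 — Series Q: Q = ω₀L/R = 1.298e+04·0.000842/4700 = 0.002325.
Step 5 — 3dB bandwidth: Δω = ω₀/Q = 5.582e+06 rad/s; BW = Δω/(2π) = 8.884e+05 Hz.

(a) f₀ = 2066 Hz  (b) Q = 0.002325  (c) BW = 8.884e+05 Hz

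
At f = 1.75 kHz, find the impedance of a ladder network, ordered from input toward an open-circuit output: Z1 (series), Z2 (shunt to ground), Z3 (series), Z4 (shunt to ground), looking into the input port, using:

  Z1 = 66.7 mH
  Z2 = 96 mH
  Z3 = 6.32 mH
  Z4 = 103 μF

Step 1 — Angular frequency: ω = 2π·f = 2π·1750 = 1.1e+04 rad/s.
Step 2 — Component impedances:
  Z1: Z = jωL = j·1.1e+04·0.0667 = 0 + j733.4 Ω
  Z2: Z = jωL = j·1.1e+04·0.096 = 0 + j1056 Ω
  Z3: Z = jωL = j·1.1e+04·0.00632 = 0 + j69.49 Ω
  Z4: Z = 1/(jωC) = -j/(ω·C) = 0 - j0.883 Ω
Step 3 — Ladder network (open output): work backward from the far end, alternating series and parallel combinations. Z_in = 0 + j797.8 Ω = 797.8∠90.0° Ω.

Z = 0 + j797.8 Ω = 797.8∠90.0° Ω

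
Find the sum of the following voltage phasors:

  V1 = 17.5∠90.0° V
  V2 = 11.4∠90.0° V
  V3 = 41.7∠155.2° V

Step 1 — Convert each phasor to rectangular form:
  V1 = 17.5·(cos(90.0°) + j·sin(90.0°)) = 0 + j17.5 V
  V2 = 11.4·(cos(90.0°) + j·sin(90.0°)) = 0 + j11.4 V
  V3 = 41.7·(cos(155.2°) + j·sin(155.2°)) = -37.85 + j17.49 V
Step 2 — Sum components: V_total = -37.85 + j46.39 V.
Step 3 — Convert to polar: |V_total| = 59.88 V, ∠V_total = 129.2°.

V_total = 59.88∠129.2° V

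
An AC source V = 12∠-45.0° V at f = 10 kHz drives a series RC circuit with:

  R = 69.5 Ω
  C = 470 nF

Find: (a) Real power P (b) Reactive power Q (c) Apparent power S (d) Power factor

Step 1 — Angular frequency: ω = 2π·f = 2π·1e+04 = 6.283e+04 rad/s.
Step 2 — Component impedances:
  R: Z = R = 69.5 Ω
  C: Z = 1/(jωC) = -j/(ω·C) = 0 - j33.86 Ω
Step 3 — Series combination: Z_total = R + C = 69.5 - j33.86 Ω = 77.31∠-26.0° Ω.
Step 4 — Source phasor: V = 12∠-45.0° V = 8.485 - j8.485 V.
Step 5 — Current: I = V / Z = 0.1467 - j0.05059 A = 0.1552∠-19.0° A.
Step 6 — Complex power: S = V·I* = 1.674 - j0.8158 VA.
Step 7 — Real power: P = Re(S) = 1.674 W.
Step 8 — Reactive power: Q = Im(S) = -0.8158 VAR.
Step 9 — Apparent power: |S| = 1.863 VA.
Step 10 — Power factor: PF = P/|S| = 0.899 (leading).

(a) P = 1.674 W  (b) Q = -0.8158 VAR  (c) S = 1.863 VA  (d) PF = 0.899 (leading)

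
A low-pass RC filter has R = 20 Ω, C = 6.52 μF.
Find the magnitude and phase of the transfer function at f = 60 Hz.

Step 1 — Angular frequency: ω = 2π·60 = 377 rad/s.
Step 2 — Transfer function: H(jω) = 1/(1 + jωRC).
Step 3 — Denominator: 1 + jωRC = 1 + j·377·20·6.52e-06 = 1 + j0.04916.
Step 4 — H = 0.9976 - j0.04904.
Step 5 — Magnitude: |H| = 0.9988 (-0.0 dB); phase: φ = -2.8°.

|H| = 0.9988 (-0.0 dB), φ = -2.8°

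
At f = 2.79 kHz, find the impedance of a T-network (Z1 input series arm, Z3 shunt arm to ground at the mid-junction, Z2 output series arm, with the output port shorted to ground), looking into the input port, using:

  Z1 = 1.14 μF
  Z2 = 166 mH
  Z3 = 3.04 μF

Step 1 — Angular frequency: ω = 2π·f = 2π·2790 = 1.753e+04 rad/s.
Step 2 — Component impedances:
  Z1: Z = 1/(jωC) = -j/(ω·C) = 0 - j50.04 Ω
  Z2: Z = jωL = j·1.753e+04·0.166 = 0 + j2910 Ω
  Z3: Z = 1/(jωC) = -j/(ω·C) = 0 - j18.76 Ω
Step 3 — With the output port shorted to ground, the output series arm Z2 runs from the junction to ground; the shunt arm Z3 also runs from the junction to ground. They appear in parallel: Z3 || Z2 = 0 - j18.89 Ω.
Step 4 — Series with input arm Z1: Z_in = Z1 + (Z3 || Z2) = 0 - j68.93 Ω = 68.93∠-90.0° Ω.

Z = 0 - j68.93 Ω = 68.93∠-90.0° Ω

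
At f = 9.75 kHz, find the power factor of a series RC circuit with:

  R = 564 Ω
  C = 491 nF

Step 1 — Angular frequency: ω = 2π·f = 2π·9750 = 6.126e+04 rad/s.
Step 2 — Component impedances:
  R: Z = R = 564 Ω
  C: Z = 1/(jωC) = -j/(ω·C) = 0 - j33.25 Ω
Step 3 — Series combination: Z_total = R + C = 564 - j33.25 Ω = 565∠-3.4° Ω.
Step 4 — Power factor: PF = cos(φ) = Re(Z)/|Z| = 564/564.98 = 0.9983.
Step 5 — Type: Im(Z) = -33.25 ⇒ leading (phase φ = -3.4°).

PF = 0.9983 (leading, φ = -3.4°)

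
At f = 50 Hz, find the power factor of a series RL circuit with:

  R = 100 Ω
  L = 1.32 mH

Step 1 — Angular frequency: ω = 2π·f = 2π·50 = 314.2 rad/s.
Step 2 — Component impedances:
  R: Z = R = 100 Ω
  L: Z = jωL = j·314.2·0.00132 = 0 + j0.4147 Ω
Step 3 — Series combination: Z_total = R + L = 100 + j0.4147 Ω = 100∠0.2° Ω.
Step 4 — Power factor: PF = cos(φ) = Re(Z)/|Z| = 100/100 = 1.
Step 5 — Type: Im(Z) = 0.4147 ⇒ lagging (phase φ = 0.2°).

PF = 1 (lagging, φ = 0.2°)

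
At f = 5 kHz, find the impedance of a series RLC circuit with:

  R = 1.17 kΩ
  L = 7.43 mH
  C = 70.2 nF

Step 1 — Angular frequency: ω = 2π·f = 2π·5000 = 3.142e+04 rad/s.
Step 2 — Component impedances:
  R: Z = R = 1170 Ω
  L: Z = jωL = j·3.142e+04·0.00743 = 0 + j233.4 Ω
  C: Z = 1/(jωC) = -j/(ω·C) = 0 - j453.4 Ω
Step 3 — Series combination: Z_total = R + L + C = 1170 - j220 Ω = 1191∠-10.6° Ω.

Z = 1170 - j220 Ω = 1191∠-10.6° Ω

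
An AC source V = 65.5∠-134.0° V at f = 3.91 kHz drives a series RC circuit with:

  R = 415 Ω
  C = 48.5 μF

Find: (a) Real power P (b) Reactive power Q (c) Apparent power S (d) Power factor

Step 1 — Angular frequency: ω = 2π·f = 2π·3910 = 2.457e+04 rad/s.
Step 2 — Component impedances:
  R: Z = R = 415 Ω
  C: Z = 1/(jωC) = -j/(ω·C) = 0 - j0.8393 Ω
Step 3 — Series combination: Z_total = R + C = 415 - j0.8393 Ω = 415∠-0.1° Ω.
Step 4 — Source phasor: V = 65.5∠-134.0° V = -45.5 - j47.12 V.
Step 5 — Current: I = V / Z = -0.1094 - j0.1138 A = 0.1578∠-133.9° A.
Step 6 — Complex power: S = V·I* = 10.34 - j0.02091 VA.
Step 7 — Real power: P = Re(S) = 10.34 W.
Step 8 — Reactive power: Q = Im(S) = -0.02091 VAR.
Step 9 — Apparent power: |S| = 10.34 VA.
Step 10 — Power factor: PF = P/|S| = 1 (leading).

(a) P = 10.34 W  (b) Q = -0.02091 VAR  (c) S = 10.34 VA  (d) PF = 1 (leading)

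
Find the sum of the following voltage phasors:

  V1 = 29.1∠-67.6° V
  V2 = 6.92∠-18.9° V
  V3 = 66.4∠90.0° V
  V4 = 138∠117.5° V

Step 1 — Convert each phasor to rectangular form:
  V1 = 29.1·(cos(-67.6°) + j·sin(-67.6°)) = 11.09 - j26.9 V
  V2 = 6.92·(cos(-18.9°) + j·sin(-18.9°)) = 6.547 - j2.242 V
  V3 = 66.4·(cos(90.0°) + j·sin(90.0°)) = 0 + j66.4 V
  V4 = 138·(cos(117.5°) + j·sin(117.5°)) = -63.72 + j122.4 V
Step 2 — Sum components: V_total = -46.09 + j159.7 V.
Step 3 — Convert to polar: |V_total| = 166.2 V, ∠V_total = 106.1°.

V_total = 166.2∠106.1° V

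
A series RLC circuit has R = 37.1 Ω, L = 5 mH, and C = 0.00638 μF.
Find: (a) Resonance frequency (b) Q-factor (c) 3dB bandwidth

Step 1 — Resonance: ω₀ = 1/√(LC) = 1/√(0.005·6.38e-09) = 1.771e+05 rad/s.
Step 2 — f₀ = ω₀/(2π) = 2.818e+04 Hz.
Step 3 — Series Q: Q = ω₀L/R = 1.771e+05·0.005/37.1 = 23.86.
Step 4 — Bandwidth: Δω = ω₀/Q = 7420 rad/s; BW = Δω/(2π) = 1181 Hz.

(a) f₀ = 2.818e+04 Hz  (b) Q = 23.86  (c) BW = 1181 Hz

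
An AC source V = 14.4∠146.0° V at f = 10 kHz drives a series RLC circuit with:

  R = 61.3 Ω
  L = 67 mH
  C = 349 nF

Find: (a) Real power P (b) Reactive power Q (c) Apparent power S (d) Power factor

Step 1 — Angular frequency: ω = 2π·f = 2π·1e+04 = 6.283e+04 rad/s.
Step 2 — Component impedances:
  R: Z = R = 61.3 Ω
  L: Z = jωL = j·6.283e+04·0.067 = 0 + j4210 Ω
  C: Z = 1/(jωC) = -j/(ω·C) = 0 - j45.6 Ω
Step 3 — Series combination: Z_total = R + L + C = 61.3 + j4164 Ω = 4165∠89.2° Ω.
Step 4 — Source phasor: V = 14.4∠146.0° V = -11.94 + j8.052 V.
Step 5 — Current: I = V / Z = 0.001891 + j0.002895 A = 0.003458∠56.8° A.
Step 6 — Complex power: S = V·I* = 0.0007329 + j0.04979 VA.
Step 7 — Real power: P = Re(S) = 0.0007329 W.
Step 8 — Reactive power: Q = Im(S) = 0.04979 VAR.
Step 9 — Apparent power: |S| = 0.04979 VA.
Step 10 — Power factor: PF = P/|S| = 0.01472 (lagging).

(a) P = 0.0007329 W  (b) Q = 0.04979 VAR  (c) S = 0.04979 VA  (d) PF = 0.01472 (lagging)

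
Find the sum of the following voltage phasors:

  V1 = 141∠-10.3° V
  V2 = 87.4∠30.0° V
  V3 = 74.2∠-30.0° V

Step 1 — Convert each phasor to rectangular form:
  V1 = 141·(cos(-10.3°) + j·sin(-10.3°)) = 138.7 - j25.21 V
  V2 = 87.4·(cos(30.0°) + j·sin(30.0°)) = 75.69 + j43.7 V
  V3 = 74.2·(cos(-30.0°) + j·sin(-30.0°)) = 64.26 - j37.1 V
Step 2 — Sum components: V_total = 278.7 - j18.61 V.
Step 3 — Convert to polar: |V_total| = 279.3 V, ∠V_total = -3.8°.

V_total = 279.3∠-3.8° V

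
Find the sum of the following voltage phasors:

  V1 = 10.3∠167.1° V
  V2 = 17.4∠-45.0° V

Step 1 — Convert each phasor to rectangular form:
  V1 = 10.3·(cos(167.1°) + j·sin(167.1°)) = -10.04 + j2.299 V
  V2 = 17.4·(cos(-45.0°) + j·sin(-45.0°)) = 12.3 - j12.3 V
Step 2 — Sum components: V_total = 2.264 - j10 V.
Step 3 — Convert to polar: |V_total| = 10.26 V, ∠V_total = -77.3°.

V_total = 10.26∠-77.3° V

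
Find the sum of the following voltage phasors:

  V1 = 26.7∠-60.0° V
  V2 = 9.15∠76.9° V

Step 1 — Convert each phasor to rectangular form:
  V1 = 26.7·(cos(-60.0°) + j·sin(-60.0°)) = 13.35 - j23.12 V
  V2 = 9.15·(cos(76.9°) + j·sin(76.9°)) = 2.074 + j8.912 V
Step 2 — Sum components: V_total = 15.42 - j14.21 V.
Step 3 — Convert to polar: |V_total| = 20.97 V, ∠V_total = -42.7°.

V_total = 20.97∠-42.7° V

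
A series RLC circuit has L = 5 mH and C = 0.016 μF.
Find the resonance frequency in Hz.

Step 1 — Resonance condition Im(Z)=0 gives ω₀ = 1/√(LC).
Step 2 — ω₀ = 1/√(0.005·1.6e-08) = 1.118e+05 rad/s.
Step 3 — f₀ = ω₀/(2π) = 1.779e+04 Hz.

f₀ = 1.779e+04 Hz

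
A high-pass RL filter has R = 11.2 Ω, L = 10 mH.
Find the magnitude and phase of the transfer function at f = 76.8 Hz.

Step 1 — Angular frequency: ω = 2π·76.8 = 482.5 rad/s.
Step 2 — Transfer function: H(jω) = jωL/(R + jωL).
Step 3 — Numerator jωL = j·4.825; denominator R + jωL = 11.2 + j4.825.
Step 4 — H = 0.1566 + j0.3634.
Step 5 — Magnitude: |H| = 0.3957 (-8.1 dB); phase: φ = 66.7°.

|H| = 0.3957 (-8.1 dB), φ = 66.7°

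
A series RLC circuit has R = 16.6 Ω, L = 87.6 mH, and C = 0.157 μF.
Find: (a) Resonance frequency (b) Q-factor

Step 1 — Resonance condition Im(Z)=0 gives ω₀ = 1/√(LC).
Step 2 — ω₀ = 1/√(0.0876·1.57e-07) = 8527 rad/s.
Step 3 — f₀ = ω₀/(2π) = 1357 Hz.
Step 4 — Series Q: Q = ω₀L/R = 8527·0.0876/16.6 = 45.

(a) f₀ = 1357 Hz  (b) Q = 45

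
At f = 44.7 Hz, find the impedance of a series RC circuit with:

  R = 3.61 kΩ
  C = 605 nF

Step 1 — Angular frequency: ω = 2π·f = 2π·44.7 = 280.9 rad/s.
Step 2 — Component impedances:
  R: Z = R = 3610 Ω
  C: Z = 1/(jωC) = -j/(ω·C) = 0 - j5885 Ω
Step 3 — Series combination: Z_total = R + C = 3610 - j5885 Ω = 6904∠-58.5° Ω.

Z = 3610 - j5885 Ω = 6904∠-58.5° Ω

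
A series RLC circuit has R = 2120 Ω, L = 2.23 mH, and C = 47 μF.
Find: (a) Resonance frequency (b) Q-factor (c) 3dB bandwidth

Step 1 — Resonance condition Im(Z)=0 gives ω₀ = 1/√(LC).
Step 2 — ω₀ = 1/√(0.00223·4.7e-05) = 3089 rad/s.
Step 3 — f₀ = ω₀/(2π) = 491.6 Hz.
Step 4 — Series Q: Q = ω₀L/R = 3089·0.00223/2120 = 0.003249.
Step 5 — 3dB bandwidth: Δω = ω₀/Q = 9.507e+05 rad/s; BW = Δω/(2π) = 1.513e+05 Hz.

(a) f₀ = 491.6 Hz  (b) Q = 0.003249  (c) BW = 1.513e+05 Hz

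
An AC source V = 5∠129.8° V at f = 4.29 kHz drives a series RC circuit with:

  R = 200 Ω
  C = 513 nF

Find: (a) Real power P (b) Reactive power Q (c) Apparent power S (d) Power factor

Step 1 — Angular frequency: ω = 2π·f = 2π·4290 = 2.695e+04 rad/s.
Step 2 — Component impedances:
  R: Z = R = 200 Ω
  C: Z = 1/(jωC) = -j/(ω·C) = 0 - j72.32 Ω
Step 3 — Series combination: Z_total = R + C = 200 - j72.32 Ω = 212.7∠-19.9° Ω.
Step 4 — Source phasor: V = 5∠129.8° V = -3.201 + j3.841 V.
Step 5 — Current: I = V / Z = -0.02029 + j0.01187 A = 0.02351∠149.7° A.
Step 6 — Complex power: S = V·I* = 0.1105 - j0.03997 VA.
Step 7 — Real power: P = Re(S) = 0.1105 W.
Step 8 — Reactive power: Q = Im(S) = -0.03997 VAR.
Step 9 — Apparent power: |S| = 0.1176 VA.
Step 10 — Power factor: PF = P/|S| = 0.9404 (leading).

(a) P = 0.1105 W  (b) Q = -0.03997 VAR  (c) S = 0.1176 VA  (d) PF = 0.9404 (leading)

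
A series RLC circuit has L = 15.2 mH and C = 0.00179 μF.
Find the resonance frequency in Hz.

Step 1 — Resonance condition Im(Z)=0 gives ω₀ = 1/√(LC).
Step 2 — ω₀ = 1/√(0.0152·1.79e-09) = 1.917e+05 rad/s.
Step 3 — f₀ = ω₀/(2π) = 3.051e+04 Hz.

f₀ = 3.051e+04 Hz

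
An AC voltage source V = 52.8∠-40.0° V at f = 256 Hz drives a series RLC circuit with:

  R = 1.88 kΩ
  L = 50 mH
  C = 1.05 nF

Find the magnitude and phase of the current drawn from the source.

Step 1 — Angular frequency: ω = 2π·f = 2π·256 = 1608 rad/s.
Step 2 — Component impedances:
  R: Z = R = 1880 Ω
  L: Z = jωL = j·1608·0.05 = 0 + j80.42 Ω
  C: Z = 1/(jωC) = -j/(ω·C) = 0 - j5.921e+05 Ω
Step 3 — Series combination: Z_total = R + L + C = 1880 - j5.92e+05 Ω = 5.92e+05∠-89.8° Ω.
Step 4 — Source phasor: V = 52.8∠-40.0° V = 40.45 - j33.94 V.
Step 5 — Ohm's law: I = V / Z_total = (40.45 - j33.94) / (1880 - j5.92e+05) = 5.754e-05 + j6.814e-05 A.
Step 6 — Convert to polar: |I| = 8.919e-05 A, ∠I = 49.8°.

I = 8.919e-05∠49.8° A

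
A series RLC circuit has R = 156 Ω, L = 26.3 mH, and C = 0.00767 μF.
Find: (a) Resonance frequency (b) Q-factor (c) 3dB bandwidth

Step 1 — Resonance condition Im(Z)=0 gives ω₀ = 1/√(LC).
Step 2 — ω₀ = 1/√(0.0263·7.67e-09) = 7.041e+04 rad/s.
Step 3 — f₀ = ω₀/(2π) = 1.121e+04 Hz.
Step 4 — Series Q: Q = ω₀L/R = 7.041e+04·0.0263/156 = 11.87.
Step 5 — 3dB bandwidth: Δω = ω₀/Q = 5932 rad/s; BW = Δω/(2π) = 944 Hz.

(a) f₀ = 1.121e+04 Hz  (b) Q = 11.87  (c) BW = 944 Hz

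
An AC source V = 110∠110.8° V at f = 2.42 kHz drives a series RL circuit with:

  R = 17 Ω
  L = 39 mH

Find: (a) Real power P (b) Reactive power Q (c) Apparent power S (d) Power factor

Step 1 — Angular frequency: ω = 2π·f = 2π·2420 = 1.521e+04 rad/s.
Step 2 — Component impedances:
  R: Z = R = 17 Ω
  L: Z = jωL = j·1.521e+04·0.039 = 0 + j593 Ω
Step 3 — Series combination: Z_total = R + L = 17 + j593 Ω = 593.3∠88.4° Ω.
Step 4 — Source phasor: V = 110∠110.8° V = -39.06 + j102.8 V.
Step 5 — Current: I = V / Z = 0.1714 + j0.07078 A = 0.1854∠22.4° A.
Step 6 — Complex power: S = V·I* = 0.5845 + j20.39 VA.
Step 7 — Real power: P = Re(S) = 0.5845 W.
Step 8 — Reactive power: Q = Im(S) = 20.39 VAR.
Step 9 — Apparent power: |S| = 20.4 VA.
Step 10 — Power factor: PF = P/|S| = 0.02866 (lagging).

(a) P = 0.5845 W  (b) Q = 20.39 VAR  (c) S = 20.4 VA  (d) PF = 0.02866 (lagging)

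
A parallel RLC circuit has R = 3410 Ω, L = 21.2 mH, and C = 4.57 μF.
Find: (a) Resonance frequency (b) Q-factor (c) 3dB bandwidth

Step 1 — Resonance: ω₀ = 1/√(LC) = 1/√(0.0212·4.57e-06) = 3213 rad/s.
Step 2 — f₀ = ω₀/(2π) = 511.3 Hz.
Step 3 — Parallel Q: Q = R/(ω₀L) = 3410/(3213·0.0212) = 50.07.
Step 4 — Bandwidth: Δω = ω₀/Q = 64.17 rad/s; BW = Δω/(2π) = 10.21 Hz.

(a) f₀ = 511.3 Hz  (b) Q = 50.07  (c) BW = 10.21 Hz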